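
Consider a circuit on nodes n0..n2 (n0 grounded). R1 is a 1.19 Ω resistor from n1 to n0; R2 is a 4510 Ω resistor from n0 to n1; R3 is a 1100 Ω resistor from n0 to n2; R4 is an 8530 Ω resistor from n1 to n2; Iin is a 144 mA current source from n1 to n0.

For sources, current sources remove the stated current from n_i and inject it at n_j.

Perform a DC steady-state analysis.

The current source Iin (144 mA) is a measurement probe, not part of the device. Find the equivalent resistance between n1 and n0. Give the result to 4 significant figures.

R_eq = 1.190 Ω

Element admittances at DC:
  Y(R1) = 0.8403 S between n1,n0
  Y(R2) = 0.0002217 S between n0,n1
  Y(R3) = 0.0009091 S between n0,n2
  Y(R4) = 0.0001172 S between n1,n2
  Iin: injects 0.144 A into n0 (from n1)
Assemble and solve the 2×2 MNA system:
  V(n1)=-0.1713  V(n2)=-0.01957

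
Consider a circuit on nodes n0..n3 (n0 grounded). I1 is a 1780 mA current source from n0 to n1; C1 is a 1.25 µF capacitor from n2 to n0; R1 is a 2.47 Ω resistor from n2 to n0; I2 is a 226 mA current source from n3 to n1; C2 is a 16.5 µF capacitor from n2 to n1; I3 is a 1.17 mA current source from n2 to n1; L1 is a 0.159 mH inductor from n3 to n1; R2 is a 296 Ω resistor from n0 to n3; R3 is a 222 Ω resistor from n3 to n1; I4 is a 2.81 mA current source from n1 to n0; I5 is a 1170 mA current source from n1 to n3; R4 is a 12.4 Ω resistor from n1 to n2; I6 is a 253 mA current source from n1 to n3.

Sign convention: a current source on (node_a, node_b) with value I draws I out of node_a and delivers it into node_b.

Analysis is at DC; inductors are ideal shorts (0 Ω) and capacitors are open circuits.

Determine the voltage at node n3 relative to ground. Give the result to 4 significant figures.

25.18 V

Element admittances at DC:
  I1: injects 1.78 A into n1 (from n0)
  Y(C1) = 0.000 S between n2,n0
  Y(R1) = 0.4049 S between n2,n0
  I2: injects 0.226 A into n1 (from n3)
  Y(C2) = 0.000 S between n2,n1
  I3: injects 0.00117 A into n1 (from n2)
  L1: short n3↔n1 (DC inductor)
  Y(R2) = 0.003378 S between n0,n3
  Y(R3) = 0.004505 S between n3,n1
  I4: injects 0.00281 A into n0 (from n1)
  I5: injects 1.17 A into n3 (from n1)
  Y(R4) = 0.08065 S between n1,n2
  I6: injects 0.253 A into n3 (from n1)
Assemble and solve the 4×4 MNA system:
  V(n1)=25.18  V(n2)=4.180  V(n3)=25.18
  i(L1)=1.112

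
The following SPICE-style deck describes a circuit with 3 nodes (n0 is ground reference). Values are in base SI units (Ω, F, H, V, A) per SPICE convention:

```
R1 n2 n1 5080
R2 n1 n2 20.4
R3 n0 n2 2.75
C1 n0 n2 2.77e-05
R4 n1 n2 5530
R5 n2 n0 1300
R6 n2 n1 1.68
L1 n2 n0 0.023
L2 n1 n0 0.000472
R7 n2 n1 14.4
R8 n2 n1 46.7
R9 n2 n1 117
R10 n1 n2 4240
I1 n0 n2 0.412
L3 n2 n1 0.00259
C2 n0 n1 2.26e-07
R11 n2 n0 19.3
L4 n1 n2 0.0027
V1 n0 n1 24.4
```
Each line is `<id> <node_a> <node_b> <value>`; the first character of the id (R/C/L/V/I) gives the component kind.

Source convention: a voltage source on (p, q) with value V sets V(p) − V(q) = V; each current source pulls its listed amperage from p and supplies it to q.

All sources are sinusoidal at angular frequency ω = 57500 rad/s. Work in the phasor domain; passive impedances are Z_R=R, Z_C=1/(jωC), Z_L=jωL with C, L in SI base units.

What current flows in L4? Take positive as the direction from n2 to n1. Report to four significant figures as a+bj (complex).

Apply KCL at each of the 2 non-ground nodes and solve the resulting linear system.
Node n1: branches {R1, R2, R4, R6, L2, R7, R8, R9, R10, L3, C2, L4, V1} → V_1 = -24.40+0.000j
Node n2: branches {R1, R2, R3, C1, R4, R5, R6, L1, R7, R8, R9, R10, I1, L3, R11, L4} → V_2 = -5.232+7.395j
Source currents: i(V1)=-14.36-4.670j

0.04764-0.1235j A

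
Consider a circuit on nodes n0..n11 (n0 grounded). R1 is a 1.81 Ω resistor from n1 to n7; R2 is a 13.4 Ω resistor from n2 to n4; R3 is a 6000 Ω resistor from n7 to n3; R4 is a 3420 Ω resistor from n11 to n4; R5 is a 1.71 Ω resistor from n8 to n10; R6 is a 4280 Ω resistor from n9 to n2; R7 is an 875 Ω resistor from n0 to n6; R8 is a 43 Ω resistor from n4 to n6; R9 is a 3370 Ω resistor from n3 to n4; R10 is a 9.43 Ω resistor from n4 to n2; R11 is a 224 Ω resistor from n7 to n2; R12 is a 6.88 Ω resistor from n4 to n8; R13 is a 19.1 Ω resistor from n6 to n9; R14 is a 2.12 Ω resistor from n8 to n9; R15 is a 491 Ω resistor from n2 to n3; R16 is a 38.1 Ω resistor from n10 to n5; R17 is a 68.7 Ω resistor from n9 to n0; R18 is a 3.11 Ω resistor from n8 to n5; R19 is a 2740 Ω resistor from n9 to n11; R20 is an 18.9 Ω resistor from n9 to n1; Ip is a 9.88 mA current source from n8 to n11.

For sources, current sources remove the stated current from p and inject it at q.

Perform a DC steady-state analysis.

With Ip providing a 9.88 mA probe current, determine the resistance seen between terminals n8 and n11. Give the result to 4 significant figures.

MNA unknowns: 11 node voltages V₁..V_11
R1: Y=0.5525 on G[1,7]
R2: Y=0.07463 on G[2,4]
R3: Y=0.0001667 on G[7,3]
R4: Y=0.0002924 on G[11,4]
R5: Y=0.5848 on G[8,10]
R6: Y=0.0002336 on G[9,2]
R7: Y=0.001143 on G[0,6]
R8: Y=0.02326 on G[4,6]
R9: Y=0.0002967 on G[3,4]
R10: Y=0.1060 on G[4,2]
R11: Y=0.004464 on G[7,2]
R12: Y=0.1453 on G[4,8]
R13: Y=0.05236 on G[6,9]
R14: Y=0.4717 on G[8,9]
R15: Y=0.002037 on G[2,3]
R16: Y=0.02625 on G[10,5]
R17: Y=0.01456 on G[9,0]
R18: Y=0.3215 on G[8,5]
R19: Y=0.0003650 on G[9,11]
R20: Y=0.05291 on G[9,1]
Ip: z[8]−=0.00988, z[11]+=0.00988
solve → V1=0.0008738, V2=0.01496, V3=0.01408, V4=0.01534, V5=-0.01266, V6=0.004411, V7=0.0009906, V8=-0.01266, V9=-0.0003463, V10=-0.01266, V11=15.04

R_eq = 1523. Ω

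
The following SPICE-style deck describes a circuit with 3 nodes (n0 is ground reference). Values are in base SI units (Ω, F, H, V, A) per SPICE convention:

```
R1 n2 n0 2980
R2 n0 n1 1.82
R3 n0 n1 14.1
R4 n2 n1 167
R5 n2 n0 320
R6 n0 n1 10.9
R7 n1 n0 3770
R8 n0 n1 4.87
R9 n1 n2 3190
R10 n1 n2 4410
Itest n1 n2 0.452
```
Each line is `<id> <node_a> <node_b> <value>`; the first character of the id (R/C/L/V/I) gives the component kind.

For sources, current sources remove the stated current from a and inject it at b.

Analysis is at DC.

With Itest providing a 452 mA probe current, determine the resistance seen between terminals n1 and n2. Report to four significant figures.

Element admittances at DC:
  Y(R1) = 0.0003356 S between n2,n0
  Y(R2) = 0.5495 S between n0,n1
  Y(R3) = 0.07092 S between n0,n1
  Y(R4) = 0.005988 S between n2,n1
  Y(R5) = 0.003125 S between n2,n0
  Y(R6) = 0.09174 S between n0,n1
  Y(R7) = 0.0002653 S between n1,n0
  Y(R8) = 0.2053 S between n0,n1
  Y(R9) = 0.0003135 S between n1,n2
  Y(R10) = 0.0002268 S between n1,n2
  Itest: injects 0.452 A into n2 (from n1)
Assemble and solve the 2×2 MNA system:
  V(n1)=-0.1702  V(n2)=45.14

R_eq = 100.2 Ω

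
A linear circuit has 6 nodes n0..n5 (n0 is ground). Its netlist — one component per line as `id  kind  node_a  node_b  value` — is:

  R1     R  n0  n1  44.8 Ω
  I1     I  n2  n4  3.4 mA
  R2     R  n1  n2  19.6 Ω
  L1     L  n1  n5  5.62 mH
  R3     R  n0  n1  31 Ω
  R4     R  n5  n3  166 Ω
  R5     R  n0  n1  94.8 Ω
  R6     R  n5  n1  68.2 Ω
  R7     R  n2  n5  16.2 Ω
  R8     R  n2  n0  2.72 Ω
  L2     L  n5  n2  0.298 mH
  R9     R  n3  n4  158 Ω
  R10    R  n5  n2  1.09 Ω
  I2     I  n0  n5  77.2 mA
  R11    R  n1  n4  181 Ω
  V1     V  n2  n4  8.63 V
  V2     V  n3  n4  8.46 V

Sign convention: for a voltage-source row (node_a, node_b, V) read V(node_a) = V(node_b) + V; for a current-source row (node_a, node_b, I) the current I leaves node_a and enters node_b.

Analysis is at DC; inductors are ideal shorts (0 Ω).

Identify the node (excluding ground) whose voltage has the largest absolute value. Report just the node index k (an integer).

Element admittances at DC:
  Y(R1) = 0.02232 S between n0,n1
  I1: injects 0.0034 A into n4 (from n2)
  Y(R2) = 0.05102 S between n1,n2
  L1: short n1↔n5 (DC inductor)
  Y(R3) = 0.03226 S between n0,n1
  Y(R4) = 0.006024 S between n5,n3
  Y(R5) = 0.01055 S between n0,n1
  Y(R6) = 0.01466 S between n5,n1
  Y(R7) = 0.06173 S between n2,n5
  Y(R8) = 0.3676 S between n2,n0
  L2: short n5↔n2 (DC inductor)
  Y(R9) = 0.006329 S between n3,n4
  Y(R10) = 0.9174 S between n5,n2
  I2: injects 0.0772 A into n5 (from n0)
  Y(R11) = 0.005525 S between n1,n4
  V1: constraint V(n2)−V(n4) = 8.63
  V2: constraint V(n3)−V(n4) = 8.46
Assemble and solve the 9×9 MNA system:
  V(n1)=0.1784  V(n2)=0.1784  V(n3)=0.008384  V(n4)=-8.452  V(n5)=0.1784
  i(L1)=-0.05930  i(L2)=0.01688  i(V1)=-0.05210  i(V2)=-0.05252

4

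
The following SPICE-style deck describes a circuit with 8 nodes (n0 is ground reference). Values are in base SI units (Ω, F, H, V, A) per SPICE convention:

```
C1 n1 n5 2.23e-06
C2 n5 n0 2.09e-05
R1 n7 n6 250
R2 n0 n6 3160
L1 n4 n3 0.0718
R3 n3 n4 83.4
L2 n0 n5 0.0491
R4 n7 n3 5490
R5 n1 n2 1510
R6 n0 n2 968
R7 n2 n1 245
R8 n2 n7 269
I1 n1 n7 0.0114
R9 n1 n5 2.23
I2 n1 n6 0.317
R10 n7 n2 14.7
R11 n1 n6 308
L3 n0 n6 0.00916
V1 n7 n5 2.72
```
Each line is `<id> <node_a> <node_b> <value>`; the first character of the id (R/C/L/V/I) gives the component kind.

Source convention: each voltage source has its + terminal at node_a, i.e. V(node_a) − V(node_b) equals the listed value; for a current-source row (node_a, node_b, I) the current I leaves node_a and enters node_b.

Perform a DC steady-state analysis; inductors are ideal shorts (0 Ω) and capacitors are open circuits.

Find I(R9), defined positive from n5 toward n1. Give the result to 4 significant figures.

MNA unknowns: 7 node voltages V₁..V_7 plus 4 source currents (L1, L2, L3, V1)
C1: Y=0.000 on G[1,5]
C2: Y=0.000 on G[5,0]
R1: Y=0.004000 on G[7,6]
R2: Y=0.0003165 on G[0,6]
L1: row V4−V3=0, i_L1 at 4,3
R3: Y=0.01199 on G[3,4]
L2: row V0−V5=0, i_L2 at 0,5
R4: Y=0.0001821 on G[7,3]
R5: Y=0.0006623 on G[1,2]
R6: Y=0.001033 on G[0,2]
R7: Y=0.004082 on G[2,1]
R8: Y=0.003717 on G[2,7]
I1: z[1]−=0.0114, z[7]+=0.0114
R9: Y=0.4484 on G[1,5]
I2: z[1]−=0.317, z[6]+=0.317
R10: Y=0.06803 on G[7,2]
R11: Y=0.003247 on G[1,6]
L3: row V0−V6=0, i_L3 at 0,6
V1: row V7−V5=2.72, i_V1 at 7,5
solve → V1=-0.6938, V2=2.475, V3=2.720, V4=2.720, V5=0.000, V6=0.000, V7=2.720
aux → i_L1=0.000, i_L2=0.3282, i_L3=-0.3256, i_V1=-0.01707

0.3111 A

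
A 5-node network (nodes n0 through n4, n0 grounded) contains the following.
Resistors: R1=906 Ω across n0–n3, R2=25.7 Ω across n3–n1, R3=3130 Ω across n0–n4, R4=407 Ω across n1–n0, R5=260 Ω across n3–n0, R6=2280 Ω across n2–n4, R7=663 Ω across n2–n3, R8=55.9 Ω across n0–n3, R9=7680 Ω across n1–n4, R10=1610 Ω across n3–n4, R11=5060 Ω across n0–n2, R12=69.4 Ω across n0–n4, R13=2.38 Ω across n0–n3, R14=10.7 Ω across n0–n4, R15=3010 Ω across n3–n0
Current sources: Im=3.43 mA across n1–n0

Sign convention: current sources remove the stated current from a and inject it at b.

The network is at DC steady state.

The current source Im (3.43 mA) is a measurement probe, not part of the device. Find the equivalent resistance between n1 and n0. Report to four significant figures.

MNA unknowns: 4 node voltages V₁..V_4
R1: Y=0.001104 on G[0,3]
R2: Y=0.03891 on G[3,1]
R3: Y=0.0003195 on G[0,4]
R4: Y=0.002457 on G[1,0]
R5: Y=0.003846 on G[3,0]
R6: Y=0.0004386 on G[2,4]
R7: Y=0.001508 on G[2,3]
R8: Y=0.01789 on G[0,3]
R9: Y=0.0001302 on G[1,4]
R10: Y=0.0006211 on G[3,4]
R11: Y=0.0001976 on G[0,2]
R12: Y=0.01441 on G[0,4]
R13: Y=0.4202 on G[0,3]
R14: Y=0.09346 on G[0,4]
R15: Y=0.0003322 on G[3,0]
Im: z[1]−=0.00343, z[0]+=0.00343
solve → V1=-0.08940, V2=-0.005097, V3=-0.007198, V4=-0.0001677

R_eq = 26.07 Ω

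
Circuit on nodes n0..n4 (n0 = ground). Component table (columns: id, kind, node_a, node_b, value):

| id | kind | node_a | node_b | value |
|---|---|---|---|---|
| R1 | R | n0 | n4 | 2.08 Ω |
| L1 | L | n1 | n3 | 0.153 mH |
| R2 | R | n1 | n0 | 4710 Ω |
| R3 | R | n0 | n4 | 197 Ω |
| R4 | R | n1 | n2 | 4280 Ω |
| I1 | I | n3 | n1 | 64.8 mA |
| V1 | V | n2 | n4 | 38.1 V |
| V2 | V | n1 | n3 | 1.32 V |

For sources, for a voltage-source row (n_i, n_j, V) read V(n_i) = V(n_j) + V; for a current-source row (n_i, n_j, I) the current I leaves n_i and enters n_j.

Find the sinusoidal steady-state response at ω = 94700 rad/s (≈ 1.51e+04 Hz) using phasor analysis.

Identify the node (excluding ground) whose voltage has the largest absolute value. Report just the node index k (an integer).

Apply KCL at each of the 4 non-ground nodes and solve the resulting linear system.
Node n1: branches {L1, R2, R4, I1, V2} → V_1 = 19.96+0.000j
Node n2: branches {R4, V1} → V_2 = 38.09+0.000j
Node n3: branches {L1, I1, V2} → V_3 = 18.64+0.000j
Node n4: branches {R1, R3, V1} → V_4 = -0.008721+0.000j
Source currents: i(V1)=-0.004237+0.000j, i(V2)=0.06480+0.09110j

2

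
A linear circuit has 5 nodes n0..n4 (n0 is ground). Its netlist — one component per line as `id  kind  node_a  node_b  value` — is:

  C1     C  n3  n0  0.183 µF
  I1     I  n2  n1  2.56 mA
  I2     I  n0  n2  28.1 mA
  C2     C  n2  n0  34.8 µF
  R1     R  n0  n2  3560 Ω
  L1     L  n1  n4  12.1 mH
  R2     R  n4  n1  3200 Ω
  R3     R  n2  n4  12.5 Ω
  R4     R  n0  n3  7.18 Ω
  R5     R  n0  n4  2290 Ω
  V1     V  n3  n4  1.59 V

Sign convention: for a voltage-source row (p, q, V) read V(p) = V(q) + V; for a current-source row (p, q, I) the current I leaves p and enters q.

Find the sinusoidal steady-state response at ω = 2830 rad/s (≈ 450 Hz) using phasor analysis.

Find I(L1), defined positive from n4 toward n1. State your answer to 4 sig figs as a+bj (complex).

-0.002560+2.739e-05j A

Apply KCL at each of the 4 non-ground nodes and solve the resulting linear system.
Node n1: branches {I1, L1, R2} → V_1 = -1.077+0.2439j
Node n2: branches {I1, I2, C2, R1, R3} → V_2 = -0.2256+0.4325j
Node n3: branches {C1, R4, V1} → V_3 = 0.5120+0.1563j
Node n4: branches {L1, R2, R3, R5, V1} → V_4 = -1.078+0.1563j
Source currents: i(V1)=-0.07122-0.02203j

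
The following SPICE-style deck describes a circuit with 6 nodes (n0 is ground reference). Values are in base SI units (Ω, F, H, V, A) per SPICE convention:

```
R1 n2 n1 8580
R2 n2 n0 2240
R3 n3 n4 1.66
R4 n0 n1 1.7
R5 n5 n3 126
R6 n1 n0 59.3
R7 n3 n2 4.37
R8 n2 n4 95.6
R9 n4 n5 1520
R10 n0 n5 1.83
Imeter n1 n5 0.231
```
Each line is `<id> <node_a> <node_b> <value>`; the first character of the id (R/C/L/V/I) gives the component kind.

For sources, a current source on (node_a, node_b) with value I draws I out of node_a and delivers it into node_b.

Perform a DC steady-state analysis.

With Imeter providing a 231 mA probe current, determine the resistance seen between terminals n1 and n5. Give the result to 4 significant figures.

Element admittances at DC:
  Y(R1) = 0.0001166 S between n2,n1
  Y(R2) = 0.0004464 S between n2,n0
  Y(R3) = 0.6024 S between n3,n4
  Y(R4) = 0.5882 S between n0,n1
  Y(R5) = 0.007937 S between n5,n3
  Y(R6) = 0.01686 S between n1,n0
  Y(R7) = 0.2288 S between n3,n2
  Y(R8) = 0.01046 S between n2,n4
  Y(R9) = 0.0006579 S between n4,n5
  Y(R10) = 0.5464 S between n0,n5
  Imeter: injects 0.231 A into n5 (from n1)
Assemble and solve the 5×5 MNA system:
  V(n1)=-0.3816  V(n2)=0.3904  V(n3)=0.3915  V(n4)=0.3915  V(n5)=0.4222

R_eq = 3.480 Ω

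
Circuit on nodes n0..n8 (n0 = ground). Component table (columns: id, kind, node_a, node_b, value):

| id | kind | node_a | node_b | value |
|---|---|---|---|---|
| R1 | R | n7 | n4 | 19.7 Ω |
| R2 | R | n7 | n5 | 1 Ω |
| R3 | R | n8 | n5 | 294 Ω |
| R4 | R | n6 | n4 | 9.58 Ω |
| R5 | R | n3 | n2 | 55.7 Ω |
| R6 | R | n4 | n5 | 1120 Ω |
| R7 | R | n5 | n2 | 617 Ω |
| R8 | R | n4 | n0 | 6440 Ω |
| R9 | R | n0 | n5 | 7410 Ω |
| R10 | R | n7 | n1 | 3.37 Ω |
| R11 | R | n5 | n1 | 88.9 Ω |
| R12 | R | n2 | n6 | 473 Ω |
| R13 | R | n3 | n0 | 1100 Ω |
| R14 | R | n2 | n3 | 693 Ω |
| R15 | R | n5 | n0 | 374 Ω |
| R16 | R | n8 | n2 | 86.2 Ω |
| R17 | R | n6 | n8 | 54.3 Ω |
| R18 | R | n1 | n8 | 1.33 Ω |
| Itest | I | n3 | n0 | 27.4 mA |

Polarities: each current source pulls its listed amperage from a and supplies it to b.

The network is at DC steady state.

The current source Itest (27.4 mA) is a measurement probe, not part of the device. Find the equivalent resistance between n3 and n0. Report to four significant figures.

R_eq = 323.2 Ω

Apply KCL at each of the 8 non-ground nodes and solve the resulting linear system.
Node n1: branches {R10, R11, R18} → V_1 = -6.586
Node n2: branches {R5, R7, R12, R14, R16} → V_2 = -7.858
Node n3: branches {R5, R13, R14, Itest} → V_3 = -8.855
Node n4: branches {R1, R4, R6, R8} → V_4 = -6.574
Node n5: branches {R2, R3, R6, R7, R9, R11, R15} → V_5 = -6.526
Node n6: branches {R4, R12, R17} → V_6 = -6.600
Node n7: branches {R1, R2, R10} → V_7 = -6.541
Node n8: branches {R3, R16, R17, R18} → V_8 = -6.605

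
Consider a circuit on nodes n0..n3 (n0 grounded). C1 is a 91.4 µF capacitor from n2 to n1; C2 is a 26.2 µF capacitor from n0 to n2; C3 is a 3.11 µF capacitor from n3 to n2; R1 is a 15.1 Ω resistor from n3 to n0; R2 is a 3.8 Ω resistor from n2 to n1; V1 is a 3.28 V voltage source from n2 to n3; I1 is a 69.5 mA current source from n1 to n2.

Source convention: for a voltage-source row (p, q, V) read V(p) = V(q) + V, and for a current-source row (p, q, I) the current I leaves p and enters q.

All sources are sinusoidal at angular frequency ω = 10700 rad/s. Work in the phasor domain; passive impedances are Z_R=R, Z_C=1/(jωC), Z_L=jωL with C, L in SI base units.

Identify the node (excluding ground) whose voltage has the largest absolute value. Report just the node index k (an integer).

3

Element admittances at ω=10700 rad/s:
  Y(C1) = 0.000+0.9780j S between n2,n1
  Y(C2) = 0.000+0.2803j S between n0,n2
  Y(C3) = 0.000+0.03328j S between n3,n2
  Y(R1) = 0.06623+0.000j S between n3,n0
  Y(R2) = 0.2632+0.000j S between n2,n1
  V1: constraint V(n2)−V(n3) = 3.28
  I1: injects 0.0695 A into n2 (from n1)
Assemble and solve the 4×4 MNA system:
  V(n1)=0.1555-0.6676j  V(n2)=0.1734-0.7339j  V(n3)=-3.107-0.7339j
  i(V1)=-0.2057-0.1578j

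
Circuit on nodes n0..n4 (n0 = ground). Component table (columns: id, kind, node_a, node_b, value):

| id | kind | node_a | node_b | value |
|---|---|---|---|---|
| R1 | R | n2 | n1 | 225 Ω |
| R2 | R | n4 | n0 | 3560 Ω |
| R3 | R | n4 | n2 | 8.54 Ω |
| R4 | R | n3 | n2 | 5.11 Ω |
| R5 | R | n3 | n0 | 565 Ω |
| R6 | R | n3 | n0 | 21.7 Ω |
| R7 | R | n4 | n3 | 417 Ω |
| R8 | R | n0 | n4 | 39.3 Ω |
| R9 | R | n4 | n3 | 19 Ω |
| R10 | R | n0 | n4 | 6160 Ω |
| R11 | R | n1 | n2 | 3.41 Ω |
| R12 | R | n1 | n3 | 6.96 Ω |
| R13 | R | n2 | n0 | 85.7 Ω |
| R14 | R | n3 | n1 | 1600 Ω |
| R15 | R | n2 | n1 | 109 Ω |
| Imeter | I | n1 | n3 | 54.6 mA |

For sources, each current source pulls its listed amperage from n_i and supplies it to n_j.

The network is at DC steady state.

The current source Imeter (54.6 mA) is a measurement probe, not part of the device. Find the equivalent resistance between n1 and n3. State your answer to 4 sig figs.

R_eq = 3.559 Ω

MNA unknowns: 4 node voltages V₁..V_4
R1: Y=0.004444 on G[2,1]
R2: Y=0.0002809 on G[4,0]
R3: Y=0.1171 on G[4,2]
R4: Y=0.1957 on G[3,2]
R5: Y=0.001770 on G[3,0]
R6: Y=0.04608 on G[3,0]
R7: Y=0.002398 on G[4,3]
R8: Y=0.02545 on G[0,4]
R9: Y=0.05263 on G[4,3]
R10: Y=0.0001623 on G[0,4]
R11: Y=0.2933 on G[1,2]
R12: Y=0.1437 on G[1,3]
R13: Y=0.01167 on G[2,0]
R14: Y=0.0006250 on G[3,1]
R15: Y=0.009174 on G[2,1]
Imeter: z[1]−=0.0546, z[3]+=0.0546
solve → V1=-0.1589, V2=-0.07235, V3=0.03546, V4=-0.03293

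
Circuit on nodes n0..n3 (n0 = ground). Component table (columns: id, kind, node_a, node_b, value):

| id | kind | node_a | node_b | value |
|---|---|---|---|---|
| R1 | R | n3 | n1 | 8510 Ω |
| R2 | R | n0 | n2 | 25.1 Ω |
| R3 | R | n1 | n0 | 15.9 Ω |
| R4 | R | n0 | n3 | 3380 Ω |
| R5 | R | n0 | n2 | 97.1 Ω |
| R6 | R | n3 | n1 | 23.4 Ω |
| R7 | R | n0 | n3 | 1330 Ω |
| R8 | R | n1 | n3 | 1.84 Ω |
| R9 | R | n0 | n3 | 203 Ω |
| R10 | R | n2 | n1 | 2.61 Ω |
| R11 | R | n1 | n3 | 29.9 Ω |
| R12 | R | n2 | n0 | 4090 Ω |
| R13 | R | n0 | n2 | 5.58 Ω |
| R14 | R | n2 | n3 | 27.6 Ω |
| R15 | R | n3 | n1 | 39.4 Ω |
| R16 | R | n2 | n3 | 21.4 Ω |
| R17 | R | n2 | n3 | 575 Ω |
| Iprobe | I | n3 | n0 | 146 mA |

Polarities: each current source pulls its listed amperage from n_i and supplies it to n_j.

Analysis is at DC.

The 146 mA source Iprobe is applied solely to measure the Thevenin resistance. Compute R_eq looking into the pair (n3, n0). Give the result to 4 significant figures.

R_eq = 5.485 Ω

Apply KCL at each of the 3 non-ground nodes and solve the resulting linear system.
Node n1: branches {R1, R3, R6, R8, R10, R11, R15} → V_1 = -0.6290
Node n2: branches {R2, R5, R10, R12, R13, R14, R16, R17} → V_2 = -0.4428
Node n3: branches {R1, R4, R6, R7, R8, R9, R11, R14, R15, R16, R17, Iprobe} → V_3 = -0.8008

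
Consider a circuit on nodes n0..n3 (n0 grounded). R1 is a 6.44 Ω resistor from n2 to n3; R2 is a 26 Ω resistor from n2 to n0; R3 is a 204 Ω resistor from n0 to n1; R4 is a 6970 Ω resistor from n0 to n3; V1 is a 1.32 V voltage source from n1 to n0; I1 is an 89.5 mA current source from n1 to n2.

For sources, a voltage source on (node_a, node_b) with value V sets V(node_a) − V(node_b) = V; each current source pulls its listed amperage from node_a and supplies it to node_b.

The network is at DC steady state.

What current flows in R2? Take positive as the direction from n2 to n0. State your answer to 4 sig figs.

Element admittances at DC:
  Y(R1) = 0.1553 S between n2,n3
  Y(R2) = 0.03846 S between n2,n0
  Y(R3) = 0.004902 S between n0,n1
  Y(R4) = 0.0001435 S between n0,n3
  V1: constraint V(n1)−V(n0) = 1.32
  I1: injects 0.0895 A into n2 (from n1)
Assemble and solve the 4×4 MNA system:
  V(n1)=1.320  V(n2)=2.318  V(n3)=2.316
  i(V1)=-0.09597

0.08917 A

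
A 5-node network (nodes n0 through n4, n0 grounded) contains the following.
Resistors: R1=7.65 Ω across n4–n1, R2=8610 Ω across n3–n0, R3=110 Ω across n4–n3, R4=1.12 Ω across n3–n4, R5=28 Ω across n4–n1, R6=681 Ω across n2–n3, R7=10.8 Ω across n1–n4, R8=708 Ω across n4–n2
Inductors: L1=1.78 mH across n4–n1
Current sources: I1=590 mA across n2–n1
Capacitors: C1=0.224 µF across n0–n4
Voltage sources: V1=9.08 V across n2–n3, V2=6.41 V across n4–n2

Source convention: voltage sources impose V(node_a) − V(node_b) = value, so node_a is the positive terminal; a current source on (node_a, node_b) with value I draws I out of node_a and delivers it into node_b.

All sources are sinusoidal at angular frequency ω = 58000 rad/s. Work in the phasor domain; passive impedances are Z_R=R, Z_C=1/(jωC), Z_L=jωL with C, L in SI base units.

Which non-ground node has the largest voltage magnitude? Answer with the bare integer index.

3

Element admittances at ω=58000 rad/s:
  Y(R1) = 0.1307+0.000j S between n4,n1
  Y(R2) = 0.0001161+0.000j S between n3,n0
  Y(L1) = 0.000-0.009686j S between n4,n1
  Y(R3) = 0.009091+0.000j S between n4,n3
  I1: injects 0.59 A into n1 (from n2)
  Y(R4) = 0.8929+0.000j S between n3,n4
  Y(R5) = 0.03571+0.000j S between n4,n1
  Y(C1) = 0.000+0.01299j S between n0,n4
  Y(R6) = 0.001468+0.000j S between n2,n3
  Y(R7) = 0.09259+0.000j S between n1,n4
  Y(R8) = 0.001412+0.000j S between n4,n2
  V1: constraint V(n2)−V(n3) = 9.08
  V2: constraint V(n4)−V(n2) = 6.41
Assemble and solve the 6×6 MNA system:
  V(n1)=2.276-0.05341j  V(n2)=-6.409-0.1385j  V(n3)=-15.49-0.1385j  V(n4)=0.001238-0.1385j
  i(V1)=-13.99-1.608e-05j  i(V2)=-13.39-1.608e-05j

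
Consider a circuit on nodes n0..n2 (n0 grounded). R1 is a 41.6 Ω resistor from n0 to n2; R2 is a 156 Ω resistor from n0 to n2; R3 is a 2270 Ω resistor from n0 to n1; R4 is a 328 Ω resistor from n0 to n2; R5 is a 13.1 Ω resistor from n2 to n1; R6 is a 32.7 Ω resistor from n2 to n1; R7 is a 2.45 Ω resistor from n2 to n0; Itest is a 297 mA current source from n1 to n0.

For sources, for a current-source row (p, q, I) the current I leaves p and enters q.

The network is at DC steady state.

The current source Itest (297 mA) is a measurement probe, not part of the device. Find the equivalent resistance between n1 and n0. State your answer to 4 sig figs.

Element admittances at DC:
  Y(R1) = 0.02404 S between n0,n2
  Y(R2) = 0.006410 S between n0,n2
  Y(R3) = 0.0004405 S between n0,n1
  Y(R4) = 0.003049 S between n0,n2
  Y(R5) = 0.07634 S between n2,n1
  Y(R6) = 0.03058 S between n2,n1
  Y(R7) = 0.4082 S between n2,n0
  Itest: injects 0.297 A into n0 (from n1)
Assemble and solve the 2×2 MNA system:
  V(n1)=-3.433  V(n2)=-0.6690

R_eq = 11.56 Ω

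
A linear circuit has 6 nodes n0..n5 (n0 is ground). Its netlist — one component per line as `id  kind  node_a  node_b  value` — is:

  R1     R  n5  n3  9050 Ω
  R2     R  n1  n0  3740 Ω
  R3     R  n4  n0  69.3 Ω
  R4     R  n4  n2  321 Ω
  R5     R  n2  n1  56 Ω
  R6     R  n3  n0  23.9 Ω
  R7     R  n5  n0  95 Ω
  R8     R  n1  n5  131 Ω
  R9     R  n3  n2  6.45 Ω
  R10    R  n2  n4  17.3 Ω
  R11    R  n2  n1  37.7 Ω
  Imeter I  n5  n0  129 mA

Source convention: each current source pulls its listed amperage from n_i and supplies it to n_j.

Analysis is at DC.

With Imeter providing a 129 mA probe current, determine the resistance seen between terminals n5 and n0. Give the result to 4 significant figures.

R_eq = 61.29 Ω

Apply KCL at each of the 5 non-ground nodes and solve the resulting linear system.
Node n1: branches {R2, R5, R8, R11} → V_1 = -2.012
Node n2: branches {R4, R5, R9, R10, R11} → V_2 = -1.010
Node n3: branches {R1, R6, R9} → V_3 = -0.7996
Node n4: branches {R3, R4, R10} → V_4 = -0.8168
Node n5: branches {R1, R7, R8, Imeter} → V_5 = -7.906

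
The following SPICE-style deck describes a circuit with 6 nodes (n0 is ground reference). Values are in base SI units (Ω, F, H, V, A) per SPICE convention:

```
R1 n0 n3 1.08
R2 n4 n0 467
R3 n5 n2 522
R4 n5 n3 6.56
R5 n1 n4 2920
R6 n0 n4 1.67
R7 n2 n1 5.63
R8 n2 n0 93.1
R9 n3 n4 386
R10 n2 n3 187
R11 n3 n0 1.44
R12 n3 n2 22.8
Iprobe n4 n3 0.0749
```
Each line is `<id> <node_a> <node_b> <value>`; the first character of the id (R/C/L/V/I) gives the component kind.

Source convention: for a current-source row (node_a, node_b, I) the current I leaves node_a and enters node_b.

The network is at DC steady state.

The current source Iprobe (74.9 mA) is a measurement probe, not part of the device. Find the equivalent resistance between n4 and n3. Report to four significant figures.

Apply KCL at each of the 5 non-ground nodes and solve the resulting linear system.
Node n1: branches {R5, R7} → V_1 = 0.03654
Node n2: branches {R3, R7, R8, R10, R12} → V_2 = 0.03685
Node n3: branches {R1, R4, R9, R10, R11, R12, Iprobe} → V_3 = 0.04567
Node n4: branches {R2, R5, R6, R9, Iprobe} → V_4 = -0.1238
Node n5: branches {R3, R4} → V_5 = 0.04557

R_eq = 2.263 Ω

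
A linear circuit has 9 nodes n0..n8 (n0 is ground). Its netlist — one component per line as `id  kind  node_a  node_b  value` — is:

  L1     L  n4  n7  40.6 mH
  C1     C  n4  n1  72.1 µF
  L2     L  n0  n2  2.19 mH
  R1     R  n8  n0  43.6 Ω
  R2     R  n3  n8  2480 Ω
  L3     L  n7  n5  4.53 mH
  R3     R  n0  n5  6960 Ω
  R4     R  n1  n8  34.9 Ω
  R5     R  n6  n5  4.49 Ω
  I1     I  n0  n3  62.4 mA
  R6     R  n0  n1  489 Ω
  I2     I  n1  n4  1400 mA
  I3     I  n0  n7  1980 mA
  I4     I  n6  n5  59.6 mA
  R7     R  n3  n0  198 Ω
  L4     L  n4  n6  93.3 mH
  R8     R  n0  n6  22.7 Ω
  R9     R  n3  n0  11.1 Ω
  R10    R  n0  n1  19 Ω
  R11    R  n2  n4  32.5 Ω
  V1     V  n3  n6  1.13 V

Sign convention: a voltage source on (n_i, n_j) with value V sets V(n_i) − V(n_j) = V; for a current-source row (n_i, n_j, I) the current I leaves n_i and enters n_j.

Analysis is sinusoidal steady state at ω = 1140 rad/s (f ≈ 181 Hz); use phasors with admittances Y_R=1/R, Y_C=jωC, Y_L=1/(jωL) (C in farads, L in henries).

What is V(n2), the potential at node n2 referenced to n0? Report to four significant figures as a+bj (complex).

Element admittances at ω=1140 rad/s:
  Y(L1) = 0.000-0.02161j S between n4,n7
  Y(C1) = 0.000+0.08219j S between n4,n1
  Y(L2) = 0.000-0.4005j S between n0,n2
  Y(R1) = 0.02294+0.000j S between n8,n0
  Y(R2) = 0.0004032+0.000j S between n3,n8
  Y(L3) = 0.000-0.1936j S between n7,n5
  Y(R3) = 0.0001437+0.000j S between n0,n5
  Y(R4) = 0.02865+0.000j S between n1,n8
  Y(R5) = 0.2227+0.000j S between n6,n5
  I1: injects 0.0624 A into n3 (from n0)
  Y(R6) = 0.002045+0.000j S between n0,n1
  I2: injects 1.4 A into n4 (from n1)
  I3: injects 1.98 A into n7 (from n0)
  I4: injects 0.0596 A into n5 (from n6)
  Y(R7) = 0.005051+0.000j S between n3,n0
  Y(L4) = 0.000-0.009402j S between n4,n6
  Y(R8) = 0.04405+0.000j S between n0,n6
  Y(R9) = 0.09009+0.000j S between n3,n0
  Y(R10) = 0.05263+0.000j S between n0,n1
  Y(R11) = 0.03077+0.000j S between n2,n4
  V1: constraint V(n3)−V(n6) = 1.13
Assemble and solve the 9×9 MNA system:
  V(n1)=5.666+6.158j  V(n2)=1.247+0.7281j  V(n3)=10.17+0.6081j  V(n4)=10.72-15.50j  V(n5)=15.85+1.054j  V(n6)=9.036+0.6081j  V(n7)=15.33+8.591j  V(n8)=3.202+3.398j
  i(V1)=-0.9076-0.05673j

1.247+0.7281j V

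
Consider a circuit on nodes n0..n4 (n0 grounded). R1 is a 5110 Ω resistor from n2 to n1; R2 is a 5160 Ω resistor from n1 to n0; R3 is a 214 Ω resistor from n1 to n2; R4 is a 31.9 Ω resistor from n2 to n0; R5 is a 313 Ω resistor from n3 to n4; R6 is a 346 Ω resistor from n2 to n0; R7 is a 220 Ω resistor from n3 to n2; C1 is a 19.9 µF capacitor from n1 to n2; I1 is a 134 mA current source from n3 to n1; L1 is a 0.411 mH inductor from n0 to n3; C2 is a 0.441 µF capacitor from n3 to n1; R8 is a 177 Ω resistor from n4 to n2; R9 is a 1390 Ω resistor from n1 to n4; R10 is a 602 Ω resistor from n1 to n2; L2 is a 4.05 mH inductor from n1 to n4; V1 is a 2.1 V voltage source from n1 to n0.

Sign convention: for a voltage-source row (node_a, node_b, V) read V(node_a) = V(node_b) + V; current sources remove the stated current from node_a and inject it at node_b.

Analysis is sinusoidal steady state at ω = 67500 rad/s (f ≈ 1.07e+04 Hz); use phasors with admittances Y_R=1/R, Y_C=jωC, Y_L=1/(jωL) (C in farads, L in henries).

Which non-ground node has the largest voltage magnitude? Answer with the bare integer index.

Element admittances at ω=67500 rad/s:
  Y(R1) = 0.0001957+0.000j S between n2,n1
  Y(R2) = 0.0001938+0.000j S between n1,n0
  Y(R3) = 0.004673+0.000j S between n1,n2
  Y(R4) = 0.03135+0.000j S between n2,n0
  Y(R5) = 0.003195+0.000j S between n3,n4
  Y(R6) = 0.002890+0.000j S between n2,n0
  Y(R7) = 0.004545+0.000j S between n3,n2
  Y(C1) = 0.000+1.343j S between n1,n2
  I1: injects 0.134 A into n1 (from n3)
  Y(L1) = 0.000-0.03605j S between n0,n3
  Y(C2) = 0.000+0.02977j S between n3,n1
  Y(R8) = 0.005650+0.000j S between n4,n2
  Y(R9) = 0.0007194+0.000j S between n1,n4
  Y(R10) = 0.001661+0.000j S between n1,n2
  Y(L2) = 0.000-0.003658j S between n1,n4
  V1: constraint V(n1)−V(n0) = 2.1
Assemble and solve the 5×5 MNA system:
  V(n1)=2.100+0.000j  V(n2)=2.069+0.1231j  V(n3)=-13.63-4.097j  V(n4)=-2.067-2.889j
  i(V1)=0.07642-0.4954j

3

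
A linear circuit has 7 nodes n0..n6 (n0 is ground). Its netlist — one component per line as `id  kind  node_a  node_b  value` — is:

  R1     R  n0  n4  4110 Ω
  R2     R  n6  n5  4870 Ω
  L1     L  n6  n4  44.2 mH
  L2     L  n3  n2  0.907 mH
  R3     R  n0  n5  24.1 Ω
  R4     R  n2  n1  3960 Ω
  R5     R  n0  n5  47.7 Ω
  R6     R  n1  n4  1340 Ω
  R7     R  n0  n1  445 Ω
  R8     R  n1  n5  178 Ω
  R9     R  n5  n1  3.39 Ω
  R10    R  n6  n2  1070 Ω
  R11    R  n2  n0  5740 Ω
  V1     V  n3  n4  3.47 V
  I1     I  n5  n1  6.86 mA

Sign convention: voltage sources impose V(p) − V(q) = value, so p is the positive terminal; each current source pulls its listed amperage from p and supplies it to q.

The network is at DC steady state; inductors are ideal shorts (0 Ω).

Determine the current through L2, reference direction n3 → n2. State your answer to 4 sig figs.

Element admittances at DC:
  Y(R1) = 0.0002433 S between n0,n4
  Y(R2) = 0.0002053 S between n6,n5
  L1: short n6↔n4 (DC inductor)
  L2: short n3↔n2 (DC inductor)
  Y(R3) = 0.04149 S between n0,n5
  Y(R4) = 0.0002525 S between n2,n1
  Y(R5) = 0.02096 S between n0,n5
  Y(R6) = 0.0007463 S between n1,n4
  Y(R7) = 0.002247 S between n0,n1
  Y(R8) = 0.005618 S between n1,n5
  Y(R9) = 0.2950 S between n5,n1
  Y(R10) = 0.0009346 S between n6,n2
  Y(R11) = 0.0001742 S between n2,n0
  V1: constraint V(n3)−V(n4) = 3.47
  I1: injects 0.00686 A into n1 (from n5)
Assemble and solve the 9×9 MNA system:
  V(n1)=0.01824  V(n2)=2.568  V(n3)=2.568  V(n4)=-0.9024  V(n5)=-0.004302  V(n6)=-0.9024
  i(L1)=0.003427  i(L2)=0.004334  i(V1)=-0.004334

0.004334 A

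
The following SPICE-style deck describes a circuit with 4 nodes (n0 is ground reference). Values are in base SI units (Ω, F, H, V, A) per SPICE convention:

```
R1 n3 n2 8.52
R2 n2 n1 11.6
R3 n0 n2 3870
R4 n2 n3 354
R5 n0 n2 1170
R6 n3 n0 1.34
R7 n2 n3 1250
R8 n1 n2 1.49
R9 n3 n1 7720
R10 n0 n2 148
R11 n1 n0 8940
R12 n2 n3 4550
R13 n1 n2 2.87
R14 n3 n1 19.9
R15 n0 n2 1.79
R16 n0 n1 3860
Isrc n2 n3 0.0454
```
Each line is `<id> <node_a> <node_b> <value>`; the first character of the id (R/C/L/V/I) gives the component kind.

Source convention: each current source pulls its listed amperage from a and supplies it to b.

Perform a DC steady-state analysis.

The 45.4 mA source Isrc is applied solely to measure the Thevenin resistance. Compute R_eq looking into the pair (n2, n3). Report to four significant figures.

Apply KCL at each of the 3 non-ground nodes and solve the resulting linear system.
Node n1: branches {R2, R8, R9, R11, R13, R14, R16} → V_1 = -0.04845
Node n2: branches {R1, R2, R3, R4, R5, R7, R8, R10, R12, R13, R15, Isrc} → V_2 = -0.05249
Node n3: branches {R1, R4, R6, R7, R9, R12, R14, Isrc} → V_3 = 0.03987

R_eq = 2.034 Ω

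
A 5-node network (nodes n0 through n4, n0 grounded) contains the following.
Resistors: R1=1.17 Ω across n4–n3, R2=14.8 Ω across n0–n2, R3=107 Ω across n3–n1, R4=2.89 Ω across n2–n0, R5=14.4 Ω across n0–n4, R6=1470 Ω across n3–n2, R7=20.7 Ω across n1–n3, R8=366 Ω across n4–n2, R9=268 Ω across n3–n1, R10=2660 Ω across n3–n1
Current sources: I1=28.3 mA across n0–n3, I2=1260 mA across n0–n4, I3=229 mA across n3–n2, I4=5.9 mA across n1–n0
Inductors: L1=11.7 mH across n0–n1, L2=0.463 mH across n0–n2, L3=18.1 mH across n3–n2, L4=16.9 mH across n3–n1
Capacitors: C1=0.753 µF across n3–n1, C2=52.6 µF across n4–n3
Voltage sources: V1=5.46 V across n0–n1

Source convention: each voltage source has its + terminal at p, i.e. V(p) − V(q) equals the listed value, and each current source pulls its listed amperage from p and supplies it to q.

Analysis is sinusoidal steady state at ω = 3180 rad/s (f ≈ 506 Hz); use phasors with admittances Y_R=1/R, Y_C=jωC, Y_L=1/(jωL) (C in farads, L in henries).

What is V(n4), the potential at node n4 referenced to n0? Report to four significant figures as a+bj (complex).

Apply KCL at each of the 4 non-ground nodes and solve the resulting linear system.
Node n1: branches {R3, L1, I4, C1, R7, L4, R9, R10, V1} → V_1 = -5.460+0.000j
Node n2: branches {R2, R4, I3, R6, L2, L3, R8} → V_2 = 0.2521+0.2507j
Node n3: branches {R1, R3, I1, I3, R6, C1, R7, C2, L3, L4, R9, R10} → V_3 = 4.414+1.904j
Node n4: branches {R1, I2, R5, C2, R8} → V_4 = 5.372+1.584j
Source currents: i(V1)=-0.6348+0.1892j

5.372+1.584j V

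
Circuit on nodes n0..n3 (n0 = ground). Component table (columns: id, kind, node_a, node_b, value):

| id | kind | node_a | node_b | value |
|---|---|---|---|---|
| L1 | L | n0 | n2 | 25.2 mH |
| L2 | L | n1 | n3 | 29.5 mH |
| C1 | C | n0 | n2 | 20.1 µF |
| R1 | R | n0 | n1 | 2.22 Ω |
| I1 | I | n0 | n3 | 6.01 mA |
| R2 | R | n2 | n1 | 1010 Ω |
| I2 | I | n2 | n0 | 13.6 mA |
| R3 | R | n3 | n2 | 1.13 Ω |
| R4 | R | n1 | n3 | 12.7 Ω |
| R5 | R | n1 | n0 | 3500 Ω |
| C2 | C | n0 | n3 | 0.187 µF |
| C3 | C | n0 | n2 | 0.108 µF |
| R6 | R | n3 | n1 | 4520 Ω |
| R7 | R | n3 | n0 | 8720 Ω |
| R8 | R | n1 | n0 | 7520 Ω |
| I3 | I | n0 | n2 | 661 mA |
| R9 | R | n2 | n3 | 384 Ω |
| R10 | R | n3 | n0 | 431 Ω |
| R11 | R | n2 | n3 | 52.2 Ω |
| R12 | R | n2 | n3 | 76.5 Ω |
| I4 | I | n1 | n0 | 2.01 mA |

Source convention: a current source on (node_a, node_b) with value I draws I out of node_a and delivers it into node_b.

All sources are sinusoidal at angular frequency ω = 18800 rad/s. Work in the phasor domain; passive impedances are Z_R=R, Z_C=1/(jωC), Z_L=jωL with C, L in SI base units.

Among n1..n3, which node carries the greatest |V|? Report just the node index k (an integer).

2

Apply KCL at each of the 3 non-ground nodes and solve the resulting linear system.
Node n1: branches {L2, R1, R2, R4, R5, R6, R8, I4} → V_1 = 0.03242-0.2349j
Node n2: branches {L1, C1, R2, I2, R3, C3, I3, R9, R11, R12} → V_2 = 0.2878-1.669j
Node n3: branches {L2, I1, R3, R4, C2, R6, R7, R9, R10, R11, R12} → V_3 = 0.2699-1.553j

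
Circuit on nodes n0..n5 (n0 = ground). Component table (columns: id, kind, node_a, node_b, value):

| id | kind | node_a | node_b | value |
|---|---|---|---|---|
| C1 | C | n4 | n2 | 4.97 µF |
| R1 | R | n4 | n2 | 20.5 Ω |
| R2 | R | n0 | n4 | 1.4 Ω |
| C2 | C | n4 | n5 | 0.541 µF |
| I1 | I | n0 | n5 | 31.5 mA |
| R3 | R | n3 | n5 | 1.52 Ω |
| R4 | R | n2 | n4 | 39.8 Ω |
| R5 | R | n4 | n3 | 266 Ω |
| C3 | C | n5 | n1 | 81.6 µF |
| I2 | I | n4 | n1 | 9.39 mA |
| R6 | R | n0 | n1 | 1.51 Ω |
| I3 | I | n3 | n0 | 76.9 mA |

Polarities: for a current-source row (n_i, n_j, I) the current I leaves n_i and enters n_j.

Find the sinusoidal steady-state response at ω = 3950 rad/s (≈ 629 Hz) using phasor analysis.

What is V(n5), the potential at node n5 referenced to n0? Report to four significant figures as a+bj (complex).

Element admittances at ω=3950 rad/s:
  Y(C1) = 0.000+0.01963j S between n4,n2
  Y(R1) = 0.04878+0.000j S between n4,n2
  Y(R2) = 0.7143+0.000j S between n0,n4
  Y(C2) = 0.000+0.002137j S between n4,n5
  I1: injects 0.0315 A into n5 (from n0)
  Y(R3) = 0.6579+0.000j S between n3,n5
  Y(R4) = 0.02513+0.000j S between n2,n4
  Y(R5) = 0.003759+0.000j S between n4,n3
  Y(C3) = 0.000+0.3223j S between n5,n1
  I2: injects 0.00939 A into n1 (from n4)
  Y(R6) = 0.6623+0.000j S between n0,n1
  I3: injects 0.0769 A into n0 (from n3)
Assemble and solve the 5×5 MNA system:
  V(n1)=-0.05305-0.0006436j  V(n2)=-0.01438+0.0005967j  V(n3)=-0.1704+0.1367j  V(n4)=-0.01438+0.0005967j  V(n5)=-0.05437+0.1375j

-0.05437+0.1375j V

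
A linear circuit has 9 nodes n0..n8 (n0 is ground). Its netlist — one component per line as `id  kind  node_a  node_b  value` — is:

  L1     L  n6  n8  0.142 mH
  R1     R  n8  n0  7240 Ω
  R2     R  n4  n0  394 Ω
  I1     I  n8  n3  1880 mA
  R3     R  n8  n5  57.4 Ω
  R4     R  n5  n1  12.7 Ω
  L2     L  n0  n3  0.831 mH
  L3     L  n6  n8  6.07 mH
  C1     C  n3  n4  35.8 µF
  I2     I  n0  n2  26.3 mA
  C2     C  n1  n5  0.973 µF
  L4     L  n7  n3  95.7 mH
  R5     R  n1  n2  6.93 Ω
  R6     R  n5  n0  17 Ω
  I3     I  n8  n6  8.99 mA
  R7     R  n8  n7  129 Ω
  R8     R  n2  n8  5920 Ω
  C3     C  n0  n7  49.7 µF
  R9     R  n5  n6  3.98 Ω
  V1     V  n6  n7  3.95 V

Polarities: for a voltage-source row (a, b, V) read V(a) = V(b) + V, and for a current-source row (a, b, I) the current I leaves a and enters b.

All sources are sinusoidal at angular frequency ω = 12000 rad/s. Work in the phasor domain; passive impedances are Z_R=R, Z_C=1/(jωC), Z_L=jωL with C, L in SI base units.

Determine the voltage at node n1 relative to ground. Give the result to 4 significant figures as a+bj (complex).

MNA unknowns: 8 node voltages V₁..V_8 plus 1 source current (V1)
L1: Y=0.000-0.5869j on G[6,8]
R1: Y=0.0001381+0.000j on G[8,0]
R2: Y=0.002538+0.000j on G[4,0]
I1: z[8]−=1.88, z[3]+=1.88
R3: Y=0.01742+0.000j on G[8,5]
R4: Y=0.07874+0.000j on G[5,1]
L2: Y=0.000-0.1003j on G[0,3]
L3: Y=0.000-0.01373j on G[6,8]
C1: Y=0.000+0.4296j on G[3,4]
I2: z[0]−=0.0263, z[2]+=0.0263
C2: Y=0.000+0.01168j on G[1,5]
L4: Y=0.000-0.0008708j on G[7,3]
R5: Y=0.1443+0.000j on G[1,2]
R6: Y=0.05882+0.000j on G[5,0]
I3: z[8]−=0.00899, z[6]+=0.00899
R7: Y=0.007752+0.000j on G[8,7]
R8: Y=0.0001689+0.000j on G[2,8]
C3: Y=0.000+0.5964j on G[0,7]
R9: Y=0.2513+0.000j on G[5,6]
V1: row V6−V7=3.95, i_V1 at 6,7
solve → V1=3.429+2.558j, V2=3.611+2.555j, V3=0.4647+18.61j, V4=0.3548+18.61j, V5=3.103+2.611j, V6=3.691+3.393j, V7=-0.2587+3.393j, V8=3.579+0.1834j
aux → i_V1=-2.066-0.1288j

3.429+2.558j V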